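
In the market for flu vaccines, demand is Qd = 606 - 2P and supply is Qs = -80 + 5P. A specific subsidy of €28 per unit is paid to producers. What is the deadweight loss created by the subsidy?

Pre-subsidy: 606 - 2P = -80 + 5P gives P* = 98, Q* = 410.
With the subsidy, sellers receive Ps = Pb + 28 for each unit, where Pb is the price buyers pay.
Supply in terms of Pb becomes Qs = -80 + 5(Pb + 28) = 60 + 5Pb. Setting this equal to demand: 606 - 2Pb = 60 + 5Pb, so Pb = 78.
Sellers receive Ps = 78 + 28 = 106; Q' = 606 − 2·78 = 450.
The subsidy expands output by 450 − 410 = 40 past the efficient level; on those units the gap between marginal cost and willingness to pay runs from 0 up to 28.
DWL = ½ × 28 × 40 = 560.

Deadweight loss = €560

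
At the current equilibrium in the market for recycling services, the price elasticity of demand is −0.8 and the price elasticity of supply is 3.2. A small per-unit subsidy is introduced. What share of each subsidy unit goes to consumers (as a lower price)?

For a small subsidy around the equilibrium, the benefit split depends on the relative slopes, which at a point are proportional to the elasticities.
Buyer share = εs/(εs + |εd|) = 3.2/(3.2 + 0.8) = 0.8; seller share = |εd|/(εs + |εd|) = 0.2.

Consumer share = 0.8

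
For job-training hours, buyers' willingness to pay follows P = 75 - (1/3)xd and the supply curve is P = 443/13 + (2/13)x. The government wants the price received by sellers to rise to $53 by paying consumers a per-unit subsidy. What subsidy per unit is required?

At a seller price of 53, quantity supplied is -221.5 + 6.5·53 = 123.
Buyers absorb 123 only when they pay Pb = 75 − (1/3)·123 = 34.
s = Ps − Pb = 53 − 34 = 19.

Required subsidy s = $19 per unit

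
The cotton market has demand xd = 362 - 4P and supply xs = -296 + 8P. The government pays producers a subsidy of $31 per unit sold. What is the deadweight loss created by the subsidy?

Pre-subsidy: 362 - 4P = -296 + 8P gives P* = 329/6, x* = 428/3.
With the subsidy, sellers receive Ps = Pb + 31 for each unit, where Pb is the price buyers pay.
Supply in terms of Pb becomes xs = -296 + 8(Pb + 31) = -48 + 8Pb. Setting this equal to demand: 362 - 4Pb = -48 + 8Pb, so Pb = 205/6.
Sellers receive Ps = 205/6 + 31 = 391/6; x' = 362 − 4·(205/6) = 676/3.
The subsidy expands output by 676/3 − 428/3 = 248/3 past the efficient level; on those units the gap between marginal cost and willingness to pay runs from 0 up to 31.
DWL = ½ × 31 × 248/3 = 3844/3.

Deadweight loss = 3844/3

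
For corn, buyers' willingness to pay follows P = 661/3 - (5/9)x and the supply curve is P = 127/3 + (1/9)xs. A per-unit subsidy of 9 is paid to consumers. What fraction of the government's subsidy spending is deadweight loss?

Pre-subsidy: 661/3 - (5/9)x = 127/3 + (1/9)x gives x* = 267 and P* = 72.
With the rebate, buyers effectively pay Pb = Ps − 9, where Ps is the price sellers receive.
On the curves, Pb = 661/3 - (5/9)x and Ps = 127/3 + (1/9)x; the wedge Ps − Pb = 9 gives 127/3 + (1/9)x − (661/3 - (5/9)x) = 9, so x' = 280.5.
Then Pb = 661/3 − (5/9)·280.5 = 64.5 and Ps = 127/3 + (1/9)·280.5 = 73.5.
ΔCS = ½(267 + 280.5)(72 − 64.5) = 2053.125; ΔPS = ½(267 + 280.5)(73.5 − 72) = 410.625.
Government spending = 9 × 280.5 = 2524.5.
DWL = ½ × 9 × (280.5 − 267) = 60.75; fraction = 60.75 / 2524.5 = 9/374.

DWL / government spending = 9/374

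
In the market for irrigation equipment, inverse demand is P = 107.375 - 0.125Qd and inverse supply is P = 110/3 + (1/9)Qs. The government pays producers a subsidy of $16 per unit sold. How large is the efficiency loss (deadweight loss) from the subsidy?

Deadweight loss = 9216/17

Pre-subsidy: 107.375 - 0.125Q = 110/3 + (1/9)Q gives Q* = 5091/17 and P* = 1189/17.
With the subsidy, sellers receive Ps = Pb + 16 for each unit, where Pb is the price buyers pay.
On the curves, Pb = 107.375 - 0.125Q and Ps = 110/3 + (1/9)Q; the wedge Ps − Pb = 16 gives 110/3 + (1/9)Q − (107.375 - 0.125Q) = 16, so Q' = 6243/17.
Then Pb = 107.375 − 0.125·(6243/17) = 1045/17 and Ps = 110/3 + (1/9)·(6243/17) = 1317/17.
The subsidy expands output by 6243/17 − 5091/17 = 1152/17 past the efficient level; on those units the gap between marginal cost and willingness to pay runs from 0 up to 16.
DWL = ½ × 16 × 1152/17 = 9216/17.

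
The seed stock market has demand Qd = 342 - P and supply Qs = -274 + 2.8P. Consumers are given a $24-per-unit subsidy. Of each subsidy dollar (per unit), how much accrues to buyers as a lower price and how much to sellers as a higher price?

Pre-subsidy: 342 - P = -274 + 2.8P gives P* = 3080/19, Q* = 3418/19.
With the rebate, buyers effectively pay Pb = Ps − 24, where Ps is the price sellers receive.
Demand in terms of Ps becomes Qd = 342 − 1(Ps − 24) = 366 - Ps. Setting this equal to supply: 366 - Ps = -274 + 2.8Ps, so Ps = 3200/19.
Buyers pay Pb = 3200/19 − 24 = 2744/19; Q' = -274 + 2.8·(3200/19) = 3754/19.
Buyers' price falls by P* − Pb = 3080/19 − 2744/19 = 336/19; sellers' price rises by Ps − P* = 3200/19 − 3080/19 = 120/19.

Buyers gain 336/19 per unit; sellers gain 120/19 per unit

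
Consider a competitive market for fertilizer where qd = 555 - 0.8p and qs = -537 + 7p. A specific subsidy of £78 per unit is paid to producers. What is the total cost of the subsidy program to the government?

Government cost = £38922

Pre-subsidy: 555 - 0.8p = -537 + 7p gives p* = 140, q* = 443.
With the subsidy, sellers receive ps = pb + 78 for each unit, where pb is the price buyers pay.
Supply in terms of pb becomes qs = -537 + 7(pb + 78) = 9 + 7pb. Setting this equal to demand: 555 - 0.8pb = 9 + 7pb, so pb = 70.
Sellers receive ps = 70 + 78 = 148; q' = 555 − 0.8·70 = 499.
Government outlay = subsidy × quantity = 78 × 499 = 38922.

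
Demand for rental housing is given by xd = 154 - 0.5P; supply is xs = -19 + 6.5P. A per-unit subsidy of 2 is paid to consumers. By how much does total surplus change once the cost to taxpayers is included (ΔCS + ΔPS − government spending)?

Pre-subsidy: 154 - 0.5P = -19 + 6.5P gives P* = 173/7, x* = 1983/14.
With the rebate, buyers effectively pay Pb = Ps − 2, where Ps is the price sellers receive.
Demand in terms of Ps becomes xd = 154 − 0.5(Ps − 2) = 155 - 0.5Ps. Setting this equal to supply: 155 - 0.5Ps = -19 + 6.5Ps, so Ps = 174/7.
Buyers pay Pb = 174/7 − 2 = 160/7; x' = -19 + 6.5·(174/7) = 998/7.
ΔCS = ½(1983/14 + 998/7)(173/7 − 160/7) = 51727/196; ΔPS = ½(1983/14 + 998/7)(174/7 − 173/7) = 3979/196.
Government spending = 2 × 998/7 = 1996/7.
Net change = 51727/196 + 3979/196 − 1996/7 = -13/14. The loss equals the DWL triangle ½·2·13/14.

Net change in total surplus = -13/14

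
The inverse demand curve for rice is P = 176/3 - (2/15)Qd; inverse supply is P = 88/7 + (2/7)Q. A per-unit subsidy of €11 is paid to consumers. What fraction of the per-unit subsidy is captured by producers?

Producer share = 15/22

Pre-subsidy: 176/3 - (2/15)Q = 88/7 + (2/7)Q gives Q* = 110 and P* = 44.
With the rebate, buyers effectively pay Pb = Ps − 11, where Ps is the price sellers receive.
On the curves, Pb = 176/3 - (2/15)Q and Ps = 88/7 + (2/7)Q; the wedge Ps − Pb = 11 gives 88/7 + (2/7)Q − (176/3 - (2/15)Q) = 11, so Q' = 136.25.
Then Pb = 176/3 − (2/15)·136.25 = 40.5 and Ps = 88/7 + (2/7)·136.25 = 51.5.
Buyers' price falls by P* − Pb = 44 − 40.5 = 3.5; sellers' price rises by Ps − P* = 51.5 − 44 = 7.5.
So producers capture 7.5/11 = 15/22 of each unit of subsidy.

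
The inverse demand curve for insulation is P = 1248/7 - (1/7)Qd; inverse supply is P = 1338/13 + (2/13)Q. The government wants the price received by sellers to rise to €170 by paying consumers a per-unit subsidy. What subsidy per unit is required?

At a seller price of 170, quantity supplied is -669 + 6.5·170 = 436.
Buyers absorb 436 only when they pay Pb = 1248/7 − (1/7)·436 = 116.
s = Ps − Pb = 170 − 116 = 54.

Required subsidy s = €54 per unit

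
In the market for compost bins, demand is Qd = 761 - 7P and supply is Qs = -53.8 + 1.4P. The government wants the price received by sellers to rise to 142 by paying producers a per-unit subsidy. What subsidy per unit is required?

Required subsidy s = 54 per unit

At a seller price of 142, quantity supplied is -53.8 + 1.4·142 = 145.
Buyers absorb 145 only when they pay Pb with 761 − 7·Pb = 145, i.e. Pb = 88.
s = Ps − Pb = 142 − 88 = 54.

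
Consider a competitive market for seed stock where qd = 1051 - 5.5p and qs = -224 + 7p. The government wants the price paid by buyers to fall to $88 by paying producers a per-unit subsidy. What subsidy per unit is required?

At a buyer price of 88, quantity demanded is 1051 − 5.5·88 = 567.
Sellers supply 567 only when they receive ps with -224 + 7·ps = 567, i.e. ps = 113.
s = ps − pb = 113 − 88 = 25.

Required subsidy s = $25 per unit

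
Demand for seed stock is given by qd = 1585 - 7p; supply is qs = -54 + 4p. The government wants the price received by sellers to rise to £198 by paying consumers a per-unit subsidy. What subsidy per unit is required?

At a seller price of 198, quantity supplied is -54 + 4·198 = 738.
Buyers absorb 738 only when they pay pb with 1585 − 7·pb = 738, i.e. pb = 121.
s = ps − pb = 198 − 121 = 77.

Required subsidy s = £77 per unit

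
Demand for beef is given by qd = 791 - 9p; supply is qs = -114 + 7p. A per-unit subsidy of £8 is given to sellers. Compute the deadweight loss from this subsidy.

Pre-subsidy: 791 - 9p = -114 + 7p gives p* = 56.5625, q* = 281.9375.
With the subsidy, sellers receive ps = pb + 8 for each unit, where pb is the price buyers pay.
Supply in terms of pb becomes qs = -114 + 7(pb + 8) = -58 + 7pb. Setting this equal to demand: 791 - 9pb = -58 + 7pb, so pb = 53.0625.
Sellers receive ps = 53.0625 + 8 = 61.0625; q' = 791 − 9·53.0625 = 313.4375.
The subsidy expands output by 313.4375 − 281.9375 = 31.5 past the efficient level; on those units the gap between marginal cost and willingness to pay runs from 0 up to 8.
DWL = ½ × 8 × 31.5 = 126.

Deadweight loss = £126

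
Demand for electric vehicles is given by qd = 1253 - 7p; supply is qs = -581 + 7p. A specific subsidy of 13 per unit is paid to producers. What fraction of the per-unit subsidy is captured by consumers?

Pre-subsidy: 1253 - 7p = -581 + 7p gives p* = 131, q* = 336.
With the subsidy, sellers receive ps = pb + 13 for each unit, where pb is the price buyers pay.
Supply in terms of pb becomes qs = -581 + 7(pb + 13) = -490 + 7pb. Setting this equal to demand: 1253 - 7pb = -490 + 7pb, so pb = 124.5.
Sellers receive ps = 124.5 + 13 = 137.5; q' = 1253 − 7·124.5 = 381.5.
Buyers' price falls by p* − pb = 131 − 124.5 = 6.5; sellers' price rises by ps − p* = 137.5 − 131 = 6.5.
So consumers capture 6.5/13 = 0.5 of each unit of subsidy.

Consumer share = 0.5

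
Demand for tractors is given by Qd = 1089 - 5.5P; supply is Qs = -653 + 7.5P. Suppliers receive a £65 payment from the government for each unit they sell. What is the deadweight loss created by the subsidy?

Pre-subsidy: 1089 - 5.5P = -653 + 7.5P gives P* = 134, Q* = 352.
With the subsidy, sellers receive Ps = Pb + 65 for each unit, where Pb is the price buyers pay.
Supply in terms of Pb becomes Qs = -653 + 7.5(Pb + 65) = -165.5 + 7.5Pb. Setting this equal to demand: 1089 - 5.5Pb = -165.5 + 7.5Pb, so Pb = 96.5.
Sellers receive Ps = 96.5 + 65 = 161.5; Q' = 1089 − 5.5·96.5 = 558.25.
The subsidy expands output by 558.25 − 352 = 206.25 past the efficient level; on those units the gap between marginal cost and willingness to pay runs from 0 up to 65.
DWL = ½ × 65 × 206.25 = 6703.125.

Deadweight loss = £6703.125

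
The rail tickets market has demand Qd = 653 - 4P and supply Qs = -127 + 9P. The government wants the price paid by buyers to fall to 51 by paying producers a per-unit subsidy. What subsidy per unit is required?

At a buyer price of 51, quantity demanded is 653 − 4·51 = 449.
Sellers supply 449 only when they receive Ps with -127 + 9·Ps = 449, i.e. Ps = 64.
s = Ps − Pb = 64 − 51 = 13.

Required subsidy s = 13 per unit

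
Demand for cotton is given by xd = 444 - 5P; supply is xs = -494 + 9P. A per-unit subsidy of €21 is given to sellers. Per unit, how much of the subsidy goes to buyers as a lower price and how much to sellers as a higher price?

Pre-subsidy: 444 - 5P = -494 + 9P gives P* = 67, x* = 109.
With the subsidy, sellers receive Ps = Pb + 21 for each unit, where Pb is the price buyers pay.
Supply in terms of Pb becomes xs = -494 + 9(Pb + 21) = -305 + 9Pb. Setting this equal to demand: 444 - 5Pb = -305 + 9Pb, so Pb = 53.5.
Sellers receive Ps = 53.5 + 21 = 74.5; x' = 444 − 5·53.5 = 176.5.
Buyers' price falls by P* − Pb = 67 − 53.5 = 13.5; sellers' price rises by Ps − P* = 74.5 − 67 = 7.5.

Buyers gain €13.5 per unit; sellers gain €7.5 per unit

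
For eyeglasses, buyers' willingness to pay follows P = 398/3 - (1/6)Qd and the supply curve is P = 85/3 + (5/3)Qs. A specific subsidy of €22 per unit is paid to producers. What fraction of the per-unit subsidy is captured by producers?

Pre-subsidy: 398/3 - (1/6)Q = 85/3 + (5/3)Q gives Q* = 626/11 and P* = 1355/11.
With the subsidy, sellers receive Ps = Pb + 22 for each unit, where Pb is the price buyers pay.
On the curves, Pb = 398/3 - (1/6)Q and Ps = 85/3 + (5/3)Q; the wedge Ps − Pb = 22 gives 85/3 + (5/3)Q − (398/3 - (1/6)Q) = 22, so Q' = 758/11.
Then Pb = 398/3 − (1/6)·(758/11) = 1333/11 and Ps = 85/3 + (5/3)·(758/11) = 1575/11.
Buyers' price falls by P* − Pb = 1355/11 − 1333/11 = 2; sellers' price rises by Ps − P* = 1575/11 − 1355/11 = 20.
So producers capture 20/22 = 10/11 of each unit of subsidy.

Producer share = 10/11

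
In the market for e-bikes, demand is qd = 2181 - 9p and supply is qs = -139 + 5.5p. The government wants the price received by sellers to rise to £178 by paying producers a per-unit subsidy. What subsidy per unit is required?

At a seller price of 178, quantity supplied is -139 + 5.5·178 = 840.
Buyers absorb 840 only when they pay pb with 2181 − 9·pb = 840, i.e. pb = 149.
s = ps − pb = 178 − 149 = 29.

Required subsidy s = £29 per unit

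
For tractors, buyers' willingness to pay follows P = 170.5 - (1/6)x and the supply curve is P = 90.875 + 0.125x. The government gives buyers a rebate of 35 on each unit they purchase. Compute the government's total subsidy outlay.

Pre-subsidy: 170.5 - (1/6)x = 90.875 + 0.125x gives x* = 273 and P* = 125.
With the rebate, buyers effectively pay Pb = Ps − 35, where Ps is the price sellers receive.
On the curves, Pb = 170.5 - (1/6)x and Ps = 90.875 + 0.125x; the wedge Ps − Pb = 35 gives 90.875 + 0.125x − (170.5 - (1/6)x) = 35, so x' = 393.
Then Pb = 170.5 − (1/6)·393 = 105 and Ps = 90.875 + 0.125·393 = 140.
Government outlay = subsidy × quantity = 35 × 393 = 13755.

Government cost = 13755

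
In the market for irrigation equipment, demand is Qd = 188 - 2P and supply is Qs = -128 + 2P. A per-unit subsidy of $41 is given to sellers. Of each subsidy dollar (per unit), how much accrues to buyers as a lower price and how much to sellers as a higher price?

Pre-subsidy: 188 - 2P = -128 + 2P gives P* = 79, Q* = 30.
With the subsidy, sellers receive Ps = Pb + 41 for each unit, where Pb is the price buyers pay.
Supply in terms of Pb becomes Qs = -128 + 2(Pb + 41) = -46 + 2Pb. Setting this equal to demand: 188 - 2Pb = -46 + 2Pb, so Pb = 58.5.
Sellers receive Ps = 58.5 + 41 = 99.5; Q' = 188 − 2·58.5 = 71.
Buyers' price falls by P* − Pb = 79 − 58.5 = 20.5; sellers' price rises by Ps − P* = 99.5 − 79 = 20.5.

Buyers gain $20.5 per unit; sellers gain $20.5 per unit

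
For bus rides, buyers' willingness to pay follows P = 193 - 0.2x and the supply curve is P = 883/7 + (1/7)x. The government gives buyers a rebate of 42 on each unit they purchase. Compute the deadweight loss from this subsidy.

Pre-subsidy: 193 - 0.2x = 883/7 + (1/7)x gives x* = 195 and P* = 154.
With the rebate, buyers effectively pay Pb = Ps − 42, where Ps is the price sellers receive.
On the curves, Pb = 193 - 0.2x and Ps = 883/7 + (1/7)x; the wedge Ps − Pb = 42 gives 883/7 + (1/7)x − (193 - 0.2x) = 42, so x' = 317.5.
Then Pb = 193 − 0.2·317.5 = 129.5 and Ps = 883/7 + (1/7)·317.5 = 171.5.
The subsidy expands output by 317.5 − 195 = 122.5 past the efficient level; on those units the gap between marginal cost and willingness to pay runs from 0 up to 42.
DWL = ½ × 42 × 122.5 = 2572.5.

Deadweight loss = 2572.5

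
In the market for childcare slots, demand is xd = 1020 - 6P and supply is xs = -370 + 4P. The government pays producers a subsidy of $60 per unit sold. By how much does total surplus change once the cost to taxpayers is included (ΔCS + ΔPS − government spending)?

Pre-subsidy: 1020 - 6P = -370 + 4P gives P* = 139, x* = 186.
With the subsidy, sellers receive Ps = Pb + 60 for each unit, where Pb is the price buyers pay.
Supply in terms of Pb becomes xs = -370 + 4(Pb + 60) = -130 + 4Pb. Setting this equal to demand: 1020 - 6Pb = -130 + 4Pb, so Pb = 115.
Sellers receive Ps = 115 + 60 = 175; x' = 1020 − 6·115 = 330.
ΔCS = ½(186 + 330)(139 − 115) = 6192; ΔPS = ½(186 + 330)(175 − 139) = 9288.
Government spending = 60 × 330 = 19800.
Net change = 6192 + 9288 − 19800 = -4320. The loss equals the DWL triangle ½·60·144.

Net change in total surplus = -$4320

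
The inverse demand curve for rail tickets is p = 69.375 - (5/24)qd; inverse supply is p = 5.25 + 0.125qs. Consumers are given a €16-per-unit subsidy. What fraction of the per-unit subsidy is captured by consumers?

Consumer share = 0.625

Pre-subsidy: 69.375 - (5/24)q = 5.25 + 0.125q gives q* = 192.375 and p* = 29.296875.
With the rebate, buyers effectively pay pb = ps − 16, where ps is the price sellers receive.
On the curves, pb = 69.375 - (5/24)q and ps = 5.25 + 0.125q; the wedge ps − pb = 16 gives 5.25 + 0.125q − (69.375 - (5/24)q) = 16, so q' = 240.375.
Then pb = 69.375 − (5/24)·240.375 = 19.296875 and ps = 5.25 + 0.125·240.375 = 35.296875.
Buyers' price falls by p* − pb = 29.296875 − 19.296875 = 10; sellers' price rises by ps − p* = 35.296875 − 29.296875 = 6.
So consumers capture 10/16 = 0.625 of each unit of subsidy.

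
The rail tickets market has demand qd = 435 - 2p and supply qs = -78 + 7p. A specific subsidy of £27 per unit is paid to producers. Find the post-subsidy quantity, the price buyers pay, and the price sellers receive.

q' = 363; buyers pay £36; sellers receive £63

Pre-subsidy: 435 - 2p = -78 + 7p gives p* = 57, q* = 321.
With the subsidy, sellers receive ps = pb + 27 for each unit, where pb is the price buyers pay.
Supply in terms of pb becomes qs = -78 + 7(pb + 27) = 111 + 7pb. Setting this equal to demand: 435 - 2pb = 111 + 7pb, so pb = 36.
Sellers receive ps = 36 + 27 = 63; q' = 435 − 2·36 = 363.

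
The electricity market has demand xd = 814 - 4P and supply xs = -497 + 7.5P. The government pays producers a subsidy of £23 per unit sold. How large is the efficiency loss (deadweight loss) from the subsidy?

Deadweight loss = £690

Pre-subsidy: 814 - 4P = -497 + 7.5P gives P* = 114, x* = 358.
With the subsidy, sellers receive Ps = Pb + 23 for each unit, where Pb is the price buyers pay.
Supply in terms of Pb becomes xs = -497 + 7.5(Pb + 23) = -324.5 + 7.5Pb. Setting this equal to demand: 814 - 4Pb = -324.5 + 7.5Pb, so Pb = 99.
Sellers receive Ps = 99 + 23 = 122; x' = 814 − 4·99 = 418.
The subsidy expands output by 418 − 358 = 60 past the efficient level; on those units the gap between marginal cost and willingness to pay runs from 0 up to 23.
DWL = ½ × 23 × 60 = 690.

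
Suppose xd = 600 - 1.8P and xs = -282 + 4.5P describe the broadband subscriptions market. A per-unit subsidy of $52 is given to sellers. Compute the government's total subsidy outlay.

Pre-subsidy: 600 - 1.8P = -282 + 4.5P gives P* = 140, x* = 348.
With the subsidy, sellers receive Ps = Pb + 52 for each unit, where Pb is the price buyers pay.
Supply in terms of Pb becomes xs = -282 + 4.5(Pb + 52) = -48 + 4.5Pb. Setting this equal to demand: 600 - 1.8Pb = -48 + 4.5Pb, so Pb = 720/7.
Sellers receive Ps = 720/7 + 52 = 1084/7; x' = 600 − 1.8·(720/7) = 2904/7.
Government outlay = subsidy × quantity = 52 × 2904/7 = 151008/7.

Government cost = 151008/7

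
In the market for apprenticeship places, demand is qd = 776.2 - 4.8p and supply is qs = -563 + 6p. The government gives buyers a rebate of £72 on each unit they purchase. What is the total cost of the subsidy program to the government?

Pre-subsidy: 776.2 - 4.8p = -563 + 6p gives p* = 124, q* = 181.
With the rebate, buyers effectively pay pb = ps − 72, where ps is the price sellers receive.
Demand in terms of ps becomes qd = 776.2 − 4.8(ps − 72) = 1121.8 - 4.8ps. Setting this equal to supply: 1121.8 - 4.8ps = -563 + 6ps, so ps = 156.
Buyers pay pb = 156 − 72 = 84; q' = -563 + 6·156 = 373.
Government outlay = subsidy × quantity = 72 × 373 = 26856.

Government cost = £26856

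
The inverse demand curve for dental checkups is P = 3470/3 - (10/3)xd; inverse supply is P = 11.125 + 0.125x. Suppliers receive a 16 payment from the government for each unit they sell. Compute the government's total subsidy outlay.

Government cost = 446032/83

Pre-subsidy: 3470/3 - (10/3)x = 11.125 + 0.125x gives x* = 27493/83 and P* = 4360/83.
With the subsidy, sellers receive Ps = Pb + 16 for each unit, where Pb is the price buyers pay.
On the curves, Pb = 3470/3 - (10/3)x and Ps = 11.125 + 0.125x; the wedge Ps − Pb = 16 gives 11.125 + 0.125x − (3470/3 - (10/3)x) = 16, so x' = 27877/83.
Then Pb = 3470/3 − (10/3)·(27877/83) = 3080/83 and Ps = 11.125 + 0.125·(27877/83) = 4408/83.
Government outlay = subsidy × quantity = 16 × 27877/83 = 446032/83.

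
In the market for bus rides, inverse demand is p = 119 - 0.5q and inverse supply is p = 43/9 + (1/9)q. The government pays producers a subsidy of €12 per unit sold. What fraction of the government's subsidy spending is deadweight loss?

Pre-subsidy: 119 - 0.5q = 43/9 + (1/9)q gives q* = 2056/11 and p* = 281/11.
With the subsidy, sellers receive ps = pb + 12 for each unit, where pb is the price buyers pay.
On the curves, pb = 119 - 0.5q and ps = 43/9 + (1/9)q; the wedge ps − pb = 12 gives 43/9 + (1/9)q − (119 - 0.5q) = 12, so q' = 2272/11.
Then pb = 119 − 0.5·(2272/11) = 173/11 and ps = 43/9 + (1/9)·(2272/11) = 305/11.
ΔCS = ½(2056/11 + 2272/11)(281/11 − 173/11) = 233712/121; ΔPS = ½(2056/11 + 2272/11)(305/11 − 281/11) = 51936/121.
Government spending = 12 × 2272/11 = 27264/11.
DWL = ½ × 12 × (2272/11 − 2056/11) = 1296/11; fraction = (1296/11) / (27264/11) = 27/568.

DWL / government spending = 27/568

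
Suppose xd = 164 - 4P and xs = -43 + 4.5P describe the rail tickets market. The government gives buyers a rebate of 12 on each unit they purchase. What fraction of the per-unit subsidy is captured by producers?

Pre-subsidy: 164 - 4P = -43 + 4.5P gives P* = 414/17, x* = 1132/17.
With the rebate, buyers effectively pay Pb = Ps − 12, where Ps is the price sellers receive.
Demand in terms of Ps becomes xd = 164 − 4(Ps − 12) = 212 - 4Ps. Setting this equal to supply: 212 - 4Ps = -43 + 4.5Ps, so Ps = 30.
Buyers pay Pb = 30 − 12 = 18; x' = -43 + 4.5·30 = 92.
Buyers' price falls by P* − Pb = 414/17 − 18 = 108/17; sellers' price rises by Ps − P* = 30 − 414/17 = 96/17.
So producers capture (96/17)/12 = 8/17 of each unit of subsidy.

Producer share = 8/17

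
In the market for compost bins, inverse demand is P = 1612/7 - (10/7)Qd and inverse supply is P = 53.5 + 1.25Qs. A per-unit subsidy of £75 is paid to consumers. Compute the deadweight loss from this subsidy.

Deadweight loss = £1050

Pre-subsidy: 1612/7 - (10/7)Q = 53.5 + 1.25Q gives Q* = 66 and P* = 136.
With the rebate, buyers effectively pay Pb = Ps − 75, where Ps is the price sellers receive.
On the curves, Pb = 1612/7 - (10/7)Q and Ps = 53.5 + 1.25Q; the wedge Ps − Pb = 75 gives 53.5 + 1.25Q − (1612/7 - (10/7)Q) = 75, so Q' = 94.
Then Pb = 1612/7 − (10/7)·94 = 96 and Ps = 53.5 + 1.25·94 = 171.
The subsidy expands output by 94 − 66 = 28 past the efficient level; on those units the gap between marginal cost and willingness to pay runs from 0 up to 75.
DWL = ½ × 75 × 28 = 1050.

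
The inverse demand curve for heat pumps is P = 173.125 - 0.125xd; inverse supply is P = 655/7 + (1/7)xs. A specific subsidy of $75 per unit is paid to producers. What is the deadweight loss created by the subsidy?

Pre-subsidy: 173.125 - 0.125x = 655/7 + (1/7)x gives x* = 297 and P* = 136.
With the subsidy, sellers receive Ps = Pb + 75 for each unit, where Pb is the price buyers pay.
On the curves, Pb = 173.125 - 0.125x and Ps = 655/7 + (1/7)x; the wedge Ps − Pb = 75 gives 655/7 + (1/7)x − (173.125 - 0.125x) = 75, so x' = 577.
Then Pb = 173.125 − 0.125·577 = 101 and Ps = 655/7 + (1/7)·577 = 176.
The subsidy expands output by 577 − 297 = 280 past the efficient level; on those units the gap between marginal cost and willingness to pay runs from 0 up to 75.
DWL = ½ × 75 × 280 = 10500.

Deadweight loss = $10500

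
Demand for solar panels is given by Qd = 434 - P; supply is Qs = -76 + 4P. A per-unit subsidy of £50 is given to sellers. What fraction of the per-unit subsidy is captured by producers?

Pre-subsidy: 434 - P = -76 + 4P gives P* = 102, Q* = 332.
With the subsidy, sellers receive Ps = Pb + 50 for each unit, where Pb is the price buyers pay.
Supply in terms of Pb becomes Qs = -76 + 4(Pb + 50) = 124 + 4Pb. Setting this equal to demand: 434 - Pb = 124 + 4Pb, so Pb = 62.
Sellers receive Ps = 62 + 50 = 112; Q' = 434 − 1·62 = 372.
Buyers' price falls by P* − Pb = 102 − 62 = 40; sellers' price rises by Ps − P* = 112 − 102 = 10.
So producers capture 10/50 = 0.2 of each unit of subsidy.

Producer share = 0.2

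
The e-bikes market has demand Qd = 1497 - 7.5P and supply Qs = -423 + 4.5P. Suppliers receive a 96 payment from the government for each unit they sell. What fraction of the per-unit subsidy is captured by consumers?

Pre-subsidy: 1497 - 7.5P = -423 + 4.5P gives P* = 160, Q* = 297.
With the subsidy, sellers receive Ps = Pb + 96 for each unit, where Pb is the price buyers pay.
Supply in terms of Pb becomes Qs = -423 + 4.5(Pb + 96) = 9 + 4.5Pb. Setting this equal to demand: 1497 - 7.5Pb = 9 + 4.5Pb, so Pb = 124.
Sellers receive Ps = 124 + 96 = 220; Q' = 1497 − 7.5·124 = 567.
Buyers' price falls by P* − Pb = 160 − 124 = 36; sellers' price rises by Ps − P* = 220 − 160 = 60.
So consumers capture 36/96 = 0.375 of each unit of subsidy.

Consumer share = 0.375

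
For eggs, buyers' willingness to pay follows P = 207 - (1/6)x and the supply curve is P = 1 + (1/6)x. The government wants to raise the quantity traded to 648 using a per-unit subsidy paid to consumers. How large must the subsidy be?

Required subsidy s = 10 per unit

At x = 648, from the demand curve buyers pay Pb = 207 − (1/6)·648 = 99; from the supply curve sellers need Ps = 1 + (1/6)·648 = 109.
The subsidy must fill the gap: s = Ps − Pb = 109 − 99 = 10.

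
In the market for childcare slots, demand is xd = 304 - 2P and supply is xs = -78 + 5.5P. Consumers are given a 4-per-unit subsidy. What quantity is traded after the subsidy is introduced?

x' = 208

Pre-subsidy: 304 - 2P = -78 + 5.5P gives P* = 764/15, x* = 3032/15.
With the rebate, buyers effectively pay Pb = Ps − 4, where Ps is the price sellers receive.
Demand in terms of Ps becomes xd = 304 − 2(Ps − 4) = 312 - 2Ps. Setting this equal to supply: 312 - 2Ps = -78 + 5.5Ps, so Ps = 52.
Buyers pay Pb = 52 − 4 = 48; x' = -78 + 5.5·52 = 208.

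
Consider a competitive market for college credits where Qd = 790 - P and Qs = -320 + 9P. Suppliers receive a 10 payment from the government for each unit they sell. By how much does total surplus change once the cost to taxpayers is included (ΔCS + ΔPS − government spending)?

Pre-subsidy: 790 - P = -320 + 9P gives P* = 111, Q* = 679.
With the subsidy, sellers receive Ps = Pb + 10 for each unit, where Pb is the price buyers pay.
Supply in terms of Pb becomes Qs = -320 + 9(Pb + 10) = -230 + 9Pb. Setting this equal to demand: 790 - Pb = -230 + 9Pb, so Pb = 102.
Sellers receive Ps = 102 + 10 = 112; Q' = 790 − 1·102 = 688.
ΔCS = ½(679 + 688)(111 − 102) = 6151.5; ΔPS = ½(679 + 688)(112 − 111) = 683.5.
Government spending = 10 × 688 = 6880.
Net change = 6151.5 + 683.5 − 6880 = -45. The loss equals the DWL triangle ½·10·9.

Net change in total surplus = -45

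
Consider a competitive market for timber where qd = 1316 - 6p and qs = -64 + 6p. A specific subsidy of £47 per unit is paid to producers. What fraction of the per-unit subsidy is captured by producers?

Producer share = 0.5

Pre-subsidy: 1316 - 6p = -64 + 6p gives p* = 115, q* = 626.
With the subsidy, sellers receive ps = pb + 47 for each unit, where pb is the price buyers pay.
Supply in terms of pb becomes qs = -64 + 6(pb + 47) = 218 + 6pb. Setting this equal to demand: 1316 - 6pb = 218 + 6pb, so pb = 91.5.
Sellers receive ps = 91.5 + 47 = 138.5; q' = 1316 − 6·91.5 = 767.
Buyers' price falls by p* − pb = 115 − 91.5 = 23.5; sellers' price rises by ps − p* = 138.5 − 115 = 23.5.
So producers capture 23.5/47 = 0.5 of each unit of subsidy.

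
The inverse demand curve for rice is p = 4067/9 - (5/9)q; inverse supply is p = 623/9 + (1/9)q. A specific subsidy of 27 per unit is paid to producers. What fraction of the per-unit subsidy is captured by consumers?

Pre-subsidy: 4067/9 - (5/9)q = 623/9 + (1/9)q gives q* = 574 and p* = 133.
With the subsidy, sellers receive ps = pb + 27 for each unit, where pb is the price buyers pay.
On the curves, pb = 4067/9 - (5/9)q and ps = 623/9 + (1/9)q; the wedge ps − pb = 27 gives 623/9 + (1/9)q − (4067/9 - (5/9)q) = 27, so q' = 614.5.
Then pb = 4067/9 − (5/9)·614.5 = 110.5 and ps = 623/9 + (1/9)·614.5 = 137.5.
Buyers' price falls by p* − pb = 133 − 110.5 = 22.5; sellers' price rises by ps − p* = 137.5 − 133 = 4.5.
So consumers capture 22.5/27 = 5/6 of each unit of subsidy.

Consumer share = 5/6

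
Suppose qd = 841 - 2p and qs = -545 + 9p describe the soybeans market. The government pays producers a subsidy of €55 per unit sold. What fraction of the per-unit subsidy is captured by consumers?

Pre-subsidy: 841 - 2p = -545 + 9p gives p* = 126, q* = 589.
With the subsidy, sellers receive ps = pb + 55 for each unit, where pb is the price buyers pay.
Supply in terms of pb becomes qs = -545 + 9(pb + 55) = -50 + 9pb. Setting this equal to demand: 841 - 2pb = -50 + 9pb, so pb = 81.
Sellers receive ps = 81 + 55 = 136; q' = 841 − 2·81 = 679.
Buyers' price falls by p* − pb = 126 − 81 = 45; sellers' price rises by ps − p* = 136 − 126 = 10.
So consumers capture 45/55 = 9/11 of each unit of subsidy.

Consumer share = 9/11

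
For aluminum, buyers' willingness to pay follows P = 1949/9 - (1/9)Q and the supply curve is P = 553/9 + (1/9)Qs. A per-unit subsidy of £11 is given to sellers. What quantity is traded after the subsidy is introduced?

Q' = 747.5

Pre-subsidy: 1949/9 - (1/9)Q = 553/9 + (1/9)Q gives Q* = 698 and P* = 139.
With the subsidy, sellers receive Ps = Pb + 11 for each unit, where Pb is the price buyers pay.
On the curves, Pb = 1949/9 - (1/9)Q and Ps = 553/9 + (1/9)Q; the wedge Ps − Pb = 11 gives 553/9 + (1/9)Q − (1949/9 - (1/9)Q) = 11, so Q' = 747.5.
Then Pb = 1949/9 − (1/9)·747.5 = 133.5 and Ps = 553/9 + (1/9)·747.5 = 144.5.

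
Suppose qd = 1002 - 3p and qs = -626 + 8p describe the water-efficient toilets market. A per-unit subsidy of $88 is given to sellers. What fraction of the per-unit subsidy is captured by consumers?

Pre-subsidy: 1002 - 3p = -626 + 8p gives p* = 148, q* = 558.
With the subsidy, sellers receive ps = pb + 88 for each unit, where pb is the price buyers pay.
Supply in terms of pb becomes qs = -626 + 8(pb + 88) = 78 + 8pb. Setting this equal to demand: 1002 - 3pb = 78 + 8pb, so pb = 84.
Sellers receive ps = 84 + 88 = 172; q' = 1002 − 3·84 = 750.
Buyers' price falls by p* − pb = 148 − 84 = 64; sellers' price rises by ps − p* = 172 − 148 = 24.
So consumers capture 64/88 = 8/11 of each unit of subsidy.

Consumer share = 8/11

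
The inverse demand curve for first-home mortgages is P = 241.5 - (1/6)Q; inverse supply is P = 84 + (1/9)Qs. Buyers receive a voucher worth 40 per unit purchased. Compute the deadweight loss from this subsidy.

Deadweight loss = 2880

Pre-subsidy: 241.5 - (1/6)Q = 84 + (1/9)Q gives Q* = 567 and P* = 147.
With the rebate, buyers effectively pay Pb = Ps − 40, where Ps is the price sellers receive.
On the curves, Pb = 241.5 - (1/6)Q and Ps = 84 + (1/9)Q; the wedge Ps − Pb = 40 gives 84 + (1/9)Q − (241.5 - (1/6)Q) = 40, so Q' = 711.
Then Pb = 241.5 − (1/6)·711 = 123 and Ps = 84 + (1/9)·711 = 163.
The subsidy expands output by 711 − 567 = 144 past the efficient level; on those units the gap between marginal cost and willingness to pay runs from 0 up to 40.
DWL = ½ × 40 × 144 = 2880.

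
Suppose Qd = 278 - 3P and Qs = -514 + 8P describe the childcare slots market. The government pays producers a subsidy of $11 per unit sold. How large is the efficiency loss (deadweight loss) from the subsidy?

Deadweight loss = $132

Pre-subsidy: 278 - 3P = -514 + 8P gives P* = 72, Q* = 62.
With the subsidy, sellers receive Ps = Pb + 11 for each unit, where Pb is the price buyers pay.
Supply in terms of Pb becomes Qs = -514 + 8(Pb + 11) = -426 + 8Pb. Setting this equal to demand: 278 - 3Pb = -426 + 8Pb, so Pb = 64.
Sellers receive Ps = 64 + 11 = 75; Q' = 278 − 3·64 = 86.
The subsidy expands output by 86 − 62 = 24 past the efficient level; on those units the gap between marginal cost and willingness to pay runs from 0 up to 11.
DWL = ½ × 11 × 24 = 132.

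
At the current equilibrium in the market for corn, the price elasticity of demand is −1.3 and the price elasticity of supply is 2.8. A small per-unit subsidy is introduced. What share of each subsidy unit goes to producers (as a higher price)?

Producer share = 13/41

For a small subsidy around the equilibrium, the benefit split depends on the relative slopes, which at a point are proportional to the elasticities.
Buyer share = εs/(εs + |εd|) = 2.8/(2.8 + 1.3) = 28/41; seller share = |εd|/(εs + |εd|) = 13/41.
So producers capture 13/41 of the subsidy.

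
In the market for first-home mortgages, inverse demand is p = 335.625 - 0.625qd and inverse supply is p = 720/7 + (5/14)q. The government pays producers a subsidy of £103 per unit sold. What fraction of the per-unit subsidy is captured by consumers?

Consumer share = 7/11

Pre-subsidy: 335.625 - 0.625q = 720/7 + (5/14)q gives q* = 237 and p* = 187.5.
With the subsidy, sellers receive ps = pb + 103 for each unit, where pb is the price buyers pay.
On the curves, pb = 335.625 - 0.625q and ps = 720/7 + (5/14)q; the wedge ps − pb = 103 gives 720/7 + (5/14)q − (335.625 - 0.625q) = 103, so q' = 18803/55.
Then pb = 335.625 − 0.625·(18803/55) = 2683/22 and ps = 720/7 + (5/14)·(18803/55) = 4949/22.
Buyers' price falls by p* − pb = 187.5 − 2683/22 = 721/11; sellers' price rises by ps − p* = 4949/22 − 187.5 = 412/11.
So consumers capture (721/11)/103 = 7/11 of each unit of subsidy.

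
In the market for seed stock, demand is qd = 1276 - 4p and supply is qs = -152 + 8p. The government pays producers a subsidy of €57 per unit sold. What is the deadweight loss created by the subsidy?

Deadweight loss = €4332

Pre-subsidy: 1276 - 4p = -152 + 8p gives p* = 119, q* = 800.
With the subsidy, sellers receive ps = pb + 57 for each unit, where pb is the price buyers pay.
Supply in terms of pb becomes qs = -152 + 8(pb + 57) = 304 + 8pb. Setting this equal to demand: 1276 - 4pb = 304 + 8pb, so pb = 81.
Sellers receive ps = 81 + 57 = 138; q' = 1276 − 4·81 = 952.
The subsidy expands output by 952 − 800 = 152 past the efficient level; on those units the gap between marginal cost and willingness to pay runs from 0 up to 57.
DWL = ½ × 57 × 152 = 4332.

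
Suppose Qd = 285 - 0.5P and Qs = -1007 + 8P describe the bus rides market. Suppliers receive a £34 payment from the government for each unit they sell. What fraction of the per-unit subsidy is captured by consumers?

Pre-subsidy: 285 - 0.5P = -1007 + 8P gives P* = 152, Q* = 209.
With the subsidy, sellers receive Ps = Pb + 34 for each unit, where Pb is the price buyers pay.
Supply in terms of Pb becomes Qs = -1007 + 8(Pb + 34) = -735 + 8Pb. Setting this equal to demand: 285 - 0.5Pb = -735 + 8Pb, so Pb = 120.
Sellers receive Ps = 120 + 34 = 154; Q' = 285 − 0.5·120 = 225.
Buyers' price falls by P* − Pb = 152 − 120 = 32; sellers' price rises by Ps − P* = 154 − 152 = 2.
So consumers capture 32/34 = 16/17 of each unit of subsidy.

Consumer share = 16/17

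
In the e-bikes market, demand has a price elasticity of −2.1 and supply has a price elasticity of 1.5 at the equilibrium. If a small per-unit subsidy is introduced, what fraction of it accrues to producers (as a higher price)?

For a small subsidy around the equilibrium, the benefit split depends on the relative slopes, which at a point are proportional to the elasticities.
Buyer share = εs/(εs + |εd|) = 1.5/(1.5 + 2.1) = 5/12; seller share = |εd|/(εs + |εd|) = 7/12.
So producers capture 7/12 of the subsidy.

Producer share = 7/12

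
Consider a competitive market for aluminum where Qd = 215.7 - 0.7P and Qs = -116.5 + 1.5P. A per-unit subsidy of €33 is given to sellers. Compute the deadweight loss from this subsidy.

Deadweight loss = €259.875

Pre-subsidy: 215.7 - 0.7P = -116.5 + 1.5P gives P* = 151, Q* = 110.
With the subsidy, sellers receive Ps = Pb + 33 for each unit, where Pb is the price buyers pay.
Supply in terms of Pb becomes Qs = -116.5 + 1.5(Pb + 33) = -67 + 1.5Pb. Setting this equal to demand: 215.7 - 0.7Pb = -67 + 1.5Pb, so Pb = 128.5.
Sellers receive Ps = 128.5 + 33 = 161.5; Q' = 215.7 − 0.7·128.5 = 125.75.
The subsidy expands output by 125.75 − 110 = 15.75 past the efficient level; on those units the gap between marginal cost and willingness to pay runs from 0 up to 33.
DWL = ½ × 33 × 15.75 = 259.875.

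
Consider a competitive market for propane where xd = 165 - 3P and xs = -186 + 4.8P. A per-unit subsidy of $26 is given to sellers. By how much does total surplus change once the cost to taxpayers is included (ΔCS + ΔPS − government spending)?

Net change in total surplus = -$624

Pre-subsidy: 165 - 3P = -186 + 4.8P gives P* = 45, x* = 30.
With the subsidy, sellers receive Ps = Pb + 26 for each unit, where Pb is the price buyers pay.
Supply in terms of Pb becomes xs = -186 + 4.8(Pb + 26) = -61.2 + 4.8Pb. Setting this equal to demand: 165 - 3Pb = -61.2 + 4.8Pb, so Pb = 29.
Sellers receive Ps = 29 + 26 = 55; x' = 165 − 3·29 = 78.
ΔCS = ½(30 + 78)(45 − 29) = 864; ΔPS = ½(30 + 78)(55 − 45) = 540.
Government spending = 26 × 78 = 2028.
Net change = 864 + 540 − 2028 = -624. The loss equals the DWL triangle ½·26·48.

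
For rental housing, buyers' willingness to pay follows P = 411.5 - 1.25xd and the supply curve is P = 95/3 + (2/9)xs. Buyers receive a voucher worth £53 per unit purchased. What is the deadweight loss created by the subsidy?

Pre-subsidy: 411.5 - 1.25x = 95/3 + (2/9)x gives x* = 258 and P* = 89.
With the rebate, buyers effectively pay Pb = Ps − 53, where Ps is the price sellers receive.
On the curves, Pb = 411.5 - 1.25x and Ps = 95/3 + (2/9)x; the wedge Ps − Pb = 53 gives 95/3 + (2/9)x − (411.5 - 1.25x) = 53, so x' = 294.
Then Pb = 411.5 − 1.25·294 = 44 and Ps = 95/3 + (2/9)·294 = 97.
The subsidy expands output by 294 − 258 = 36 past the efficient level; on those units the gap between marginal cost and willingness to pay runs from 0 up to 53.
DWL = ½ × 53 × 36 = 954.

Deadweight loss = £954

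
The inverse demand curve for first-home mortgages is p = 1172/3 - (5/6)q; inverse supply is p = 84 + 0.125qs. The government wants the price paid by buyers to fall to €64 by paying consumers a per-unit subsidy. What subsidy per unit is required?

Required subsidy s = €69 per unit

At a buyer price of 64, quantity demanded is 468.8 − 1.2·64 = 392.
Sellers supply 392 only when they receive ps = 84 + 0.125·392 = 133.
s = ps − pb = 133 − 64 = 69.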